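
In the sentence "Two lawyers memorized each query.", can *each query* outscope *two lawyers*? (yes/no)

*each query* is the matrix object and *two lawyers* the matrix subject; the two are clausemates.
Ordinary QR to a clause-peripheral position gives the wide-scope LF for the lower DP.

Yes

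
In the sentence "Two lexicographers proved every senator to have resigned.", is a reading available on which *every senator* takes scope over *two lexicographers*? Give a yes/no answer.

Yes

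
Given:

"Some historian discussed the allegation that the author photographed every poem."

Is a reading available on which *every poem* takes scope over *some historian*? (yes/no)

The DP *every poem* is contained in the complex NP *the allegation that the author photographed every poem*.
Noun-complement clauses are scope islands (the Complex NP Constraint): a quantifier inside one cannot scope into the matrix.
There is no licit LF on which *every poem* c-commands *some historian*.

No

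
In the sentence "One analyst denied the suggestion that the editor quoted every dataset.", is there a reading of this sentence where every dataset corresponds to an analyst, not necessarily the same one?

The paraphrase describes the scope ordering *every dataset* > *one analyst*.
*every dataset* sits inside the complex NP *the suggestion that the editor quoted every dataset*.
The complex NP is opaque for QR — the quantifier is frozen inside the noun's complement.
So *every dataset* cannot raise high enough to outscope *one analyst*; only the surface ordering *one analyst* > *every dataset* is available.
(Only the surface reading survives: one fixed analyst with respect to all the relevant datasets.)

No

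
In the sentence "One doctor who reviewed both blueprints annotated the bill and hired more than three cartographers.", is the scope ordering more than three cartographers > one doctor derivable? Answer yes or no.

*more than three cartographers* is embedded in one conjunct of the coordinate structure (*hired more than three cartographers*).
Asymmetric QR out of one conjunct violates the Coordinate Structure Constraint.
Hence only narrow scope for *more than three cartographers* (under *one doctor*) survives.

No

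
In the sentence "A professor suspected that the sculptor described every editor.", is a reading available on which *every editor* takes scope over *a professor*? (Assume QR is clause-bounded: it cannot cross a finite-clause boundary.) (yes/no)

No

The target quantifier *every editor* is part of the finite complement clause *that the sculptor described every editor*.
QR is clause-bounded, so the finite complement is a scope island for the embedded quantifier.
So the wide-scope reading for *every editor* is blocked.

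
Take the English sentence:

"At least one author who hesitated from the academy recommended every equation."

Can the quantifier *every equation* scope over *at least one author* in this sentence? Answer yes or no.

Yes

*every equation* sits in the matrix clause, not in the relative clause on *at least one author*.
No island intervenes, so both surface and inverse scope are derivable.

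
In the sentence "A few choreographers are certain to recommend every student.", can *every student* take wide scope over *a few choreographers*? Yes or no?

Yes

Raising constructions are monoclausal for scope purposes; *every student* is not separated from *a few choreographers* by any island.
Nothing blocks QR of the lower DP to a position above the higher one, so inverse scope is available.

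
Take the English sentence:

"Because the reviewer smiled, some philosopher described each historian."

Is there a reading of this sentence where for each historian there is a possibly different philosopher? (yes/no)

This is the *each historian* > *some philosopher* reading.
The adjunct clause does not contain *each historian*, which is the matrix object.
Clause-internal QR can adjoin the lower DP above the subject, yielding the inverse reading.

Yes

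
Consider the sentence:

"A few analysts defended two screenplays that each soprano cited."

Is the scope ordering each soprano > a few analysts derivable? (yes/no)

No

Structurally, *each soprano* is inside the relative clause *that each soprano cited* modifying *two screenplays*.
Relative clauses are scope islands: a quantifier cannot QR out of a relative clause to take scope in the matrix clause.
Hence only narrow scope for *each soprano* (under *a few analysts*) survives.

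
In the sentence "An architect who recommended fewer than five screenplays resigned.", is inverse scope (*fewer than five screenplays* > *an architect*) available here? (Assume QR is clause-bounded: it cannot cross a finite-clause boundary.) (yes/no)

No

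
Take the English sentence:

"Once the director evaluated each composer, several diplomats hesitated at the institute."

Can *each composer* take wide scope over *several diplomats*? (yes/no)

No

*each composer* is embedded in the adjunct clause *once the director evaluated each composer*.
Adjuncts are opaque for quantifier raising; a quantifier in an adjunct stays inside it.
*each composer* > *several diplomats* would require crossing that boundary, which is illicit.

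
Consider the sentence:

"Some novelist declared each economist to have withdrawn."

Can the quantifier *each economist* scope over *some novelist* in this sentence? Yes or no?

Yes

*each economist* is the subject of an ECM infinitive — the infinitival complement of an ECM verb is not a scope island, so *each economist* can raise into the matrix clause.
Clause-internal QR can adjoin the lower DP above the subject, yielding the inverse reading.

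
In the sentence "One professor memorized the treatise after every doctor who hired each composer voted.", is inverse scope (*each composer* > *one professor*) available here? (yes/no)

No

*each composer* is embedded in the relative clause *who hired each composer*, which is itself inside the adjunct *after every doctor who hired each composer voted*.
Both the relative clause and the enclosing adjunct are scope islands; QR cannot cross either.
Hence only narrow scope for *each composer* (under *one professor*) survives.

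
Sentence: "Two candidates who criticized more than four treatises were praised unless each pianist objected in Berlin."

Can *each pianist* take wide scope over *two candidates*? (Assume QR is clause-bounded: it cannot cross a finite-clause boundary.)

Structurally, *each pianist* is inside the adjunct clause *unless each pianist objected in Berlin*.
Adjunct clauses are scope islands: a quantifier inside an adjunct cannot raise into the matrix clause.
*each pianist* is confined to the island and cannot take scope over *two candidates*.

No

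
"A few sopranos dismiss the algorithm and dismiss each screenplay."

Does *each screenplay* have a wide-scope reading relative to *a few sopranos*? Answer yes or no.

Structurally, *each screenplay* is inside one conjunct of the coordinate structure (*dismiss each screenplay*).
QR out of a conjunct would have to apply non-ATB, which the CSC forbids.
So the wide-scope reading for *each screenplay* is blocked.

No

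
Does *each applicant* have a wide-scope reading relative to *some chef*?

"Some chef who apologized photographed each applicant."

Yes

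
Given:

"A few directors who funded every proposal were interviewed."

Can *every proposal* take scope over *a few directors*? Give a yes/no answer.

No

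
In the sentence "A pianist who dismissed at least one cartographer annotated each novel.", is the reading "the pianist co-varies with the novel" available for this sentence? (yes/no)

This is the *each novel* > *a pianist* reading.
*each novel* sits in the matrix clause, not in the relative clause on *a pianist*.
No island intervenes, so both surface and inverse scope are derivable.

Yes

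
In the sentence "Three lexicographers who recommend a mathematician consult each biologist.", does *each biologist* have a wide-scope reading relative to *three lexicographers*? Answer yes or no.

The RC *who recommend a mathematician* is an island, but *each biologist* is not inside it — it is the matrix object, a clausemate of *three lexicographers*.
Clause-internal QR can adjoin the lower DP above the subject, yielding the inverse reading.

Yes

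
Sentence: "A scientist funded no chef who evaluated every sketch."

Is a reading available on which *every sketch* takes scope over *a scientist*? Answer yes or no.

The target quantifier *every sketch* is part of the relative clause *who evaluated every sketch* modifying *no chef*.
Relative clauses are scope islands: a quantifier cannot QR out of a relative clause to take scope in the matrix clause.
*every sketch* is confined to the island and cannot take scope over *a scientist*.

No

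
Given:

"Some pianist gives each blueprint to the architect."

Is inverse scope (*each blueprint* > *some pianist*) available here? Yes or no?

Yes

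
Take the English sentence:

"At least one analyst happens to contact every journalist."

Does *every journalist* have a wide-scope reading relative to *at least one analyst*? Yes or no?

Yes

*every journalist* is inside a raising infinitive, which is transparent to QR (no CP barrier), so it behaves as a matrix argument.
With no island boundary between them, the object can take inverse scope over the subject via ordinary QR within the clause.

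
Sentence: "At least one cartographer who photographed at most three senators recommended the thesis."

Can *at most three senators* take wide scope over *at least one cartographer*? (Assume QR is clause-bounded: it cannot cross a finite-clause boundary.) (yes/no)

No

*at most three senators* is embedded in the relative clause *who photographed at most three senators*.
Relative clauses block scope extraction: QR cannot target a position outside the modified NP.
*at most three senators* is confined to the island and cannot take scope over *at least one cartographer*.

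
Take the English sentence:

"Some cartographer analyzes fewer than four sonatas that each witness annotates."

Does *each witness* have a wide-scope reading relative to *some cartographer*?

No

*each witness* sits inside the relative clause *that each witness annotates* modifying *fewer than four sonatas*.
Relative clauses block scope extraction: QR cannot target a position outside the modified NP.
*each witness* > *some cartographer* would require crossing that boundary, which is illicit.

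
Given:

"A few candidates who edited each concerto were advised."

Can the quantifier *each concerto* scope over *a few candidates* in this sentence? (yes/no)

No

*each concerto* sits inside the relative clause *who edited each concerto*.
The relative clause forms an island for QR, so the quantifier is confined to the head noun's restrictor.
So *each concerto* cannot raise to a position above *a few candidates*.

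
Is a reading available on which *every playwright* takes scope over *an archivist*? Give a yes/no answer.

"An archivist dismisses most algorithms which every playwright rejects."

The DP *every playwright* is contained in the relative clause *which every playwright rejects* modifying *most algorithms*.
Relative clauses block scope extraction: QR cannot target a position outside the modified NP.
There is no licit LF on which *every playwright* c-commands *an archivist*.

No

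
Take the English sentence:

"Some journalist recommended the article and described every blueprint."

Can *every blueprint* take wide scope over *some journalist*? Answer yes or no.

No

*every blueprint* occurs within one conjunct of the coordinate structure (*described every blueprint*).
QR out of a conjunct would have to apply non-ATB, which the CSC forbids.
*every blueprint* is confined to the island and cannot take scope over *some journalist*.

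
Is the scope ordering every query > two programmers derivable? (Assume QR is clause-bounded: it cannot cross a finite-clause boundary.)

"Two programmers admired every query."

Yes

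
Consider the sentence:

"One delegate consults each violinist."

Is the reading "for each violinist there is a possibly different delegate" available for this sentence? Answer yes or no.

Yes

That reading corresponds to *each violinist* > *one delegate*.
*each violinist* is the matrix object and *one delegate* the matrix subject; the two are clausemates.
Ordinary QR to a clause-peripheral position gives the wide-scope LF for the lower DP.
So *each violinist* > *one delegate* is among the available readings.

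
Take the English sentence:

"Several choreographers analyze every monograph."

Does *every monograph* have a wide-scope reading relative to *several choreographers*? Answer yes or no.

Yes

Both DPs are arguments of the same predicate; there is no clause or island boundary between them.
QR within a single clause is free, so the lower quantifier may take scope over the higher one.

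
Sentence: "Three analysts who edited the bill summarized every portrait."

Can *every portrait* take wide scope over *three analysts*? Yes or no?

The RC *who edited the bill* is an island, but *every portrait* is not inside it — it is the matrix object, a clausemate of *three analysts*.
With no island boundary between them, the object can take inverse scope over the subject via ordinary QR within the clause.

Yes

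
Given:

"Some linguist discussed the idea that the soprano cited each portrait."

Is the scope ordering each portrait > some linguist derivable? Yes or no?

*each portrait* occurs within the complex NP *the idea that the soprano cited each portrait*.
A that-clause complement to a noun is an island; QR cannot cross the NP boundary.
So the wide-scope reading for *each portrait* is blocked.
(Only the surface reading survives: one fixed linguist with respect to all the relevant portraits.)

No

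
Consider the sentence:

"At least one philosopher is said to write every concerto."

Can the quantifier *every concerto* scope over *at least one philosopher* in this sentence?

*every concerto* is the object of the infinitival complement of a raising predicate; raising infinitives are transparent for QR, so the two DPs are in effect clausemates.
Nothing blocks QR of the lower DP to a position above the higher one, so inverse scope is available.
The sentence is scopally ambiguous between *at least one philosopher* > *every concerto* and *every concerto* > *at least one philosopher*.

Yes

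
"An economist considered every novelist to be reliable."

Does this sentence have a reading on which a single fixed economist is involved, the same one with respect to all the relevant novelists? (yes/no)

Yes

That reading corresponds to *an economist* > *every novelist*.
Nothing needs to raise for *an economist* > *every novelist*, so no island constraint is at stake.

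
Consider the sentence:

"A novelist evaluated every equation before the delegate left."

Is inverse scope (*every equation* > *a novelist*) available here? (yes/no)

Yes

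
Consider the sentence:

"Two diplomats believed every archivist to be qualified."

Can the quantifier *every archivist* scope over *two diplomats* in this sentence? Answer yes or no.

This is an ECM construction: *every archivist* is the infinitival subject, Case-marked by the matrix verb, and the infinitive is transparent for QR.
No island intervenes, so both surface and inverse scope are derivable.
The sentence is scopally ambiguous between *two diplomats* > *every archivist* and *every archivist* > *two diplomats*.

Yes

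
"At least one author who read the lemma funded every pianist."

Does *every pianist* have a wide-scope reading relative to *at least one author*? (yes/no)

The relative clause *who read the lemma* modifies *at least one author*, but *every pianist* is not inside that relative clause — it is an argument of the matrix verb.
Nothing blocks QR of the lower DP to a position above the higher one, so inverse scope is available.

Yes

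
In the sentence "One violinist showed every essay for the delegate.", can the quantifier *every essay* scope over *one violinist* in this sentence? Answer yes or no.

Yes

Both DPs are arguments of the same predicate; there is no clause or island boundary between them.
Nothing blocks QR of the lower DP to a position above the higher one, so inverse scope is available.
So *every essay* > *one violinist* is among the available readings.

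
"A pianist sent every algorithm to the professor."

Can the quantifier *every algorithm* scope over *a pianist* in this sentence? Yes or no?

*every algorithm* and *a pianist* are in the same minimal clause.
Nothing blocks QR of the lower DP to a position above the higher one, so inverse scope is available.

Yes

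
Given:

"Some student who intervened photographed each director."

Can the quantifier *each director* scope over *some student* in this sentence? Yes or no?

Yes

The relative clause *who intervened* modifies *some student*, but *each director* is not inside that relative clause — it is an argument of the matrix verb.
QR within a single clause is free, so the lower quantifier may take scope over the higher one.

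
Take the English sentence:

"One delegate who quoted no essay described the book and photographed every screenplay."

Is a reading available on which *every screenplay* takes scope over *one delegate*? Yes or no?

No

*every screenplay* is embedded in one conjunct of the coordinate structure (*photographed every screenplay*).
Coordinate structures are islands for non-across-the-board movement, QR included.
The inverse ordering *every screenplay* > *one delegate* is therefore underivable.
(Only the surface reading survives: one fixed delegate with respect to all the relevant screenplays.)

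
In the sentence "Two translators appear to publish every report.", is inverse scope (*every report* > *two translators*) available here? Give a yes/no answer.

*every report* is the object of the infinitival complement of a raising predicate; raising infinitives are transparent for QR, so the two DPs are in effect clausemates.
Nothing blocks QR of the lower DP to a position above the higher one, so inverse scope is available.

Yes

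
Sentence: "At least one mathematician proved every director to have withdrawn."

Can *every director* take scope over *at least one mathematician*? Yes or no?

Yes

ECM infinitives lack a CP barrier, so *every director* can QR over the matrix subject *at least one mathematician*.
Clause-internal QR can adjoin the lower DP above the subject, yielding the inverse reading.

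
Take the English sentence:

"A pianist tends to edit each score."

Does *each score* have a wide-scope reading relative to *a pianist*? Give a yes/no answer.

Yes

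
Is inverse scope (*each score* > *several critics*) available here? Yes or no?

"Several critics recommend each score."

*each score* is the matrix object and *several critics* the matrix subject; the two are clausemates.
With no island boundary between them, the object can take inverse scope over the subject via ordinary QR within the clause.

Yes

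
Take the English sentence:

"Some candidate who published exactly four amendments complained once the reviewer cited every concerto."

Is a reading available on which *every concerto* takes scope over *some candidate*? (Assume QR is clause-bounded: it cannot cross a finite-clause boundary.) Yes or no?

*every concerto* occurs within the adjunct clause *once the reviewer cited every concerto*.
Adjunct clauses are scope islands: a quantifier inside an adjunct cannot raise into the matrix clause.
So the wide-scope reading for *every concerto* is blocked.

No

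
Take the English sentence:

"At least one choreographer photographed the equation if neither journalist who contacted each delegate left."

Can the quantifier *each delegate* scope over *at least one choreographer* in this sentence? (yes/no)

No

*each delegate* occurs within the relative clause *who contacted each delegate*, which is itself inside the adjunct *if neither journalist who contacted each delegate left*.
Nested islands: the RC island is itself inside an adjunct island, so wide scope is doubly excluded.
So *each delegate* cannot raise to a position above *at least one choreographer*.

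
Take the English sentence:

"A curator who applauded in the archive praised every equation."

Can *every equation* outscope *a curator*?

Yes

*every equation* is a matrix argument; only *a curator* is modified by the relative clause *who applauded in the archive*, so the RC island is irrelevant to the target quantifier.
Nothing blocks QR of the lower DP to a position above the higher one, so inverse scope is available.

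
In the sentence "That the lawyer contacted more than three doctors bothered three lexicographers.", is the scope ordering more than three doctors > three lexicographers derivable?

*more than three doctors* is embedded in the sentential subject *that the lawyer contacted more than three doctors*.
Sentential subjects are islands: a quantifier inside the subject clause cannot raise over the matrix predicate.
So *more than three doctors* cannot raise to a position above *three lexicographers*.

No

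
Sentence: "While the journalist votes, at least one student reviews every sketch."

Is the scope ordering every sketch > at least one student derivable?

Yes

The adjunct island is irrelevant here — *every sketch* and *at least one student* are both in the matrix clause.
Clause-internal QR can adjoin the lower DP above the subject, yielding the inverse reading.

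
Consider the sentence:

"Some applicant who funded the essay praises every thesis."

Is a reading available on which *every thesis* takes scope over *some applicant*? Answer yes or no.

Yes

*every thesis* is a matrix argument; only *some applicant* is modified by the relative clause *who funded the essay*, so the RC island is irrelevant to the target quantifier.
With no island boundary between them, the object can take inverse scope over the subject via ordinary QR within the clause.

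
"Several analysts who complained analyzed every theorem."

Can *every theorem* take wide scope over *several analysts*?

Yes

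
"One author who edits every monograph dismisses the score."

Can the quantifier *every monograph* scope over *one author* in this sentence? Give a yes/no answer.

*every monograph* occurs within the relative clause *who edits every monograph*.
The relative clause forms an island for QR, so the quantifier is confined to the head noun's restrictor.
So the wide-scope reading for *every monograph* is blocked.
(Only the surface reading survives: one fixed author with respect to all the relevant monographs.)

No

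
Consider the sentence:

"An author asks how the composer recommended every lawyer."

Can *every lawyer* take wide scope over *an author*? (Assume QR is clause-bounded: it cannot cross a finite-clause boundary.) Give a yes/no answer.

The target quantifier *every lawyer* is part of the embedded question *how the composer recommended every lawyer*.
The wh-island constraint blocks QR out of an embedded interrogative.
There is no licit LF on which *every lawyer* c-commands *an author*.
(Only the surface reading survives: one fixed author with respect to all the relevant lawyers.)

No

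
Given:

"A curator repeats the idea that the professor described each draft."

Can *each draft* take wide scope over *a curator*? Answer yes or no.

The target quantifier *each draft* is part of the complex NP *the idea that the professor described each draft*.
The complex NP is opaque for QR — the quantifier is frozen inside the noun's complement.
The inverse ordering *each draft* > *a curator* is therefore underivable.
(Only the surface reading survives: one fixed curator with respect to all the relevant drafts.)

No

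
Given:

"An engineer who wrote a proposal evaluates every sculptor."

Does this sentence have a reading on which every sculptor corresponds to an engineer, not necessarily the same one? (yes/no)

That reading corresponds to *every sculptor* > *an engineer*.
*every sculptor* sits in the matrix clause, not in the relative clause on *an engineer*.
Nothing blocks QR of the lower DP to a position above the higher one, so inverse scope is available.
Both orderings are possible: *an engineer* > *every sculptor* and *every sculptor* > *an engineer*.

Yes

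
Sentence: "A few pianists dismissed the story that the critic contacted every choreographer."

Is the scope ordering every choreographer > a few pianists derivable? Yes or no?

*every choreographer* sits inside the complex NP *the story that the critic contacted every choreographer*.
A that-clause complement to a noun is an island; QR cannot cross the NP boundary.
So the wide-scope reading for *every choreographer* is blocked.

No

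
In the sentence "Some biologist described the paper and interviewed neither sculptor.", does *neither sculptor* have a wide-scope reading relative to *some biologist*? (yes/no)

No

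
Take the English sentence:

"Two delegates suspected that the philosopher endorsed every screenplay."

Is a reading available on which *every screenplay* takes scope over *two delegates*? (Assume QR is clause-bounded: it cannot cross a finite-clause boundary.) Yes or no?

Structurally, *every screenplay* is inside the finite complement clause *that the philosopher endorsed every screenplay*.
Finite CP is the ceiling for QR here, by assumption.
There is no licit LF on which *every screenplay* c-commands *two delegates*.

No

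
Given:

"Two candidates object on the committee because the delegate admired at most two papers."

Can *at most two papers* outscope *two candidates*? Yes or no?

*at most two papers* occurs within the adjunct clause *because the delegate admired at most two papers*.
Since the clause is an adjunct (not a complement), the Adjunct Condition blocks QR across its edge.
Hence only narrow scope for *at most two papers* (under *two candidates*) survives.

No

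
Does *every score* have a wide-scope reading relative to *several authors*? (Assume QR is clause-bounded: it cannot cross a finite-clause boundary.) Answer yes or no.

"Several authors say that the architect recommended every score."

Structurally, *every score* is inside the finite complement clause *that the architect recommended every score*.
Under clause-bounded QR, a quantifier in an embedded finite clause cannot raise into the matrix clause.
*every score* > *several authors* would require crossing that boundary, which is illicit.

No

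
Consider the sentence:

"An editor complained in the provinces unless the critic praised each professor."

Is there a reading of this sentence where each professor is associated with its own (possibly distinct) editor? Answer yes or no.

No

The paraphrase describes the scope ordering *each professor* > *an editor*.
*each professor* sits inside the adjunct clause *unless the critic praised each professor*.
Adjuncts are opaque for quantifier raising; a quantifier in an adjunct stays inside it.
So *each professor* cannot raise high enough to outscope *an editor*; only the surface ordering *an editor* > *each professor* is available.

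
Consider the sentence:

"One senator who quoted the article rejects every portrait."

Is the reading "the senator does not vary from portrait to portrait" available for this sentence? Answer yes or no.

That reading corresponds to *one senator* > *every portrait*.
That is the surface-scope ordering, which is always one of the available readings — island constraints only ever restrict inverse scope.

Yes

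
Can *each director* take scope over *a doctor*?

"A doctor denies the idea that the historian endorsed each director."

*each director* occurs within the complex NP *the idea that the historian endorsed each director*.
The Complex NP Constraint bars QR out of the complement clause of a noun.
Hence only narrow scope for *each director* (under *a doctor*) survives.

No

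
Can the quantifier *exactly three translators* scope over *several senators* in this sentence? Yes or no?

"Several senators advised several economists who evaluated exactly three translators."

The target quantifier *exactly three translators* is part of the relative clause *who evaluated exactly three translators* modifying *several economists*.
Quantifiers inside a relative clause are trapped there; the RC boundary blocks QR.
So *exactly three translators* cannot raise high enough to outscope *several senators*; only the surface ordering *several senators* > *exactly three translators* is available.

No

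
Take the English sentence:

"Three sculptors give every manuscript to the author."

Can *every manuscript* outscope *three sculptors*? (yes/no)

*every manuscript* is the matrix object and *three sculptors* the matrix subject; the two are clausemates.
Nothing blocks QR of the lower DP to a position above the higher one, so inverse scope is available.

Yes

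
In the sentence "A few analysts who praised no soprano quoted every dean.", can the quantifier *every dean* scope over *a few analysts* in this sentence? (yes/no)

Yes

Although the sentence contains a relative clause (*who praised no soprano*), *every dean* is outside it, in the matrix VP.
QR within a single clause is free, so the lower quantifier may take scope over the higher one.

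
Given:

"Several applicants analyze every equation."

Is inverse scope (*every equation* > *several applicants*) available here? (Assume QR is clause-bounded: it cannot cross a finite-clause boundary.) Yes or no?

Yes

Both DPs are arguments of the same predicate; there is no clause or island boundary between them.
Ordinary QR to a clause-peripheral position gives the wide-scope LF for the lower DP.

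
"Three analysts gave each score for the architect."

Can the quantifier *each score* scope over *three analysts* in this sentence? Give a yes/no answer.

*each score* is the matrix object and *three analysts* the matrix subject; the two are clausemates.
Ordinary QR to a clause-peripheral position gives the wide-scope LF for the lower DP.
The sentence is scopally ambiguous between *three analysts* > *each score* and *each score* > *three analysts*.

Yes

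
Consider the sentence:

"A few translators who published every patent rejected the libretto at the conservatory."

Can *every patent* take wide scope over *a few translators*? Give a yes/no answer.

No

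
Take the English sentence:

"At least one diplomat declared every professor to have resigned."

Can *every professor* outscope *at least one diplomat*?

ECM infinitives lack a CP barrier, so *every professor* can QR over the matrix subject *at least one diplomat*.
Nothing blocks QR of the lower DP to a position above the higher one, so inverse scope is available.

Yes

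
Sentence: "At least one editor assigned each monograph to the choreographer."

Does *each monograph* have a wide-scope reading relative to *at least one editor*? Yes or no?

Yes

Both DPs are arguments of the same predicate; there is no clause or island boundary between them.
Ordinary QR to a clause-peripheral position gives the wide-scope LF for the lower DP.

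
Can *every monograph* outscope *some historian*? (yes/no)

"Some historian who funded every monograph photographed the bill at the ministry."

No

The target quantifier *every monograph* is part of the relative clause *who funded every monograph*.
Relative clauses block scope extraction: QR cannot target a position outside the modified NP.
The inverse ordering *every monograph* > *some historian* is therefore underivable.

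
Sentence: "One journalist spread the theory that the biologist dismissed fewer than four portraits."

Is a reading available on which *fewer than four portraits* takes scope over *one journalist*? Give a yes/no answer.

*fewer than four portraits* sits inside the complex NP *the theory that the biologist dismissed fewer than four portraits*.
The Complex NP Constraint bars QR out of the complement clause of a noun.
There is no licit LF on which *fewer than four portraits* c-commands *one journalist*.

No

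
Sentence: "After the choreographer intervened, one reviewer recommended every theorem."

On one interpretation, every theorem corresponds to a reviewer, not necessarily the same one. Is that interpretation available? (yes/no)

This is the *every theorem* > *one reviewer* reading.
The adjunct island is irrelevant here — *every theorem* and *one reviewer* are both in the matrix clause.
Clause-internal QR can adjoin the lower DP above the subject, yielding the inverse reading.

Yes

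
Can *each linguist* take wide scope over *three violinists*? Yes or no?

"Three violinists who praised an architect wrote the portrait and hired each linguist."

Structurally, *each linguist* is inside one conjunct of the coordinate structure (*hired each linguist*).
The Coordinate Structure Constraint blocks movement (including QR) out of a single conjunct.
There is no licit LF on which *each linguist* c-commands *three violinists*.

No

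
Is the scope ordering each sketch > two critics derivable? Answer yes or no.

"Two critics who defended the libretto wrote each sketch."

*each sketch* is a matrix argument; only *two critics* is modified by the relative clause *who defended the libretto*, so the RC island is irrelevant to the target quantifier.
No island intervenes, so both surface and inverse scope are derivable.

Yes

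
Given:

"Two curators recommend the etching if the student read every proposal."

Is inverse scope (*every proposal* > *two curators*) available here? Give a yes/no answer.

*every proposal* is embedded in the adjunct clause *if the student read every proposal*.
Adjunct clauses are scope islands: a quantifier inside an adjunct cannot raise into the matrix clause.
Hence only narrow scope for *every proposal* (under *two curators*) survives.

No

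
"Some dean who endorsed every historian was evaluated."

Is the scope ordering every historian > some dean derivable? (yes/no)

No

The DP *every historian* is contained in the relative clause *who endorsed every historian*.
A relative clause is a scope island — quantifier raising cannot cross its boundary.
So *every historian* cannot raise to a position above *some dean*.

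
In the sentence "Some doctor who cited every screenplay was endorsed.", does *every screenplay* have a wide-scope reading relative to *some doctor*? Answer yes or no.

The DP *every screenplay* is contained in the relative clause *who cited every screenplay*.
The relative clause forms an island for QR, so the quantifier is confined to the head noun's restrictor.
*every screenplay* is confined to the island and cannot take scope over *some doctor*.
(Only the surface reading survives: one fixed doctor with respect to all the relevant screenplays.)

No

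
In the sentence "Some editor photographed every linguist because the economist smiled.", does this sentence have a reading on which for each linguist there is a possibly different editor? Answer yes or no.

Yes

This is the *every linguist* > *some editor* reading.
*every linguist* is a matrix argument; the adjunct is an island but the target quantifier is outside it.
Clause-internal QR can adjoin the lower DP above the subject, yielding the inverse reading.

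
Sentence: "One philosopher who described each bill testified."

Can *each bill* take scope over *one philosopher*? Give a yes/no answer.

No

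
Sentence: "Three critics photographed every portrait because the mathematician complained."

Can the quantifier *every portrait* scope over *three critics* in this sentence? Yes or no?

Yes

The adjunct island is irrelevant here — *every portrait* and *three critics* are both in the matrix clause.
Since no island is crossed, the inverse ordering is licensed alongside surface scope.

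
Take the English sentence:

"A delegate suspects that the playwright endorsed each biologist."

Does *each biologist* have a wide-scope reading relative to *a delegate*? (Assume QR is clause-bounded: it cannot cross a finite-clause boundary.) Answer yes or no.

No

Structurally, *each biologist* is inside the finite complement clause *that the playwright endorsed each biologist*.
Given the clause-boundedness assumption, QR cannot cross the finite CP into the matrix.
So *each biologist* cannot raise high enough to outscope *a delegate*; only the surface ordering *a delegate* > *each biologist* is available.
(Only the surface reading survives: one fixed delegate with respect to all the relevant biologists.)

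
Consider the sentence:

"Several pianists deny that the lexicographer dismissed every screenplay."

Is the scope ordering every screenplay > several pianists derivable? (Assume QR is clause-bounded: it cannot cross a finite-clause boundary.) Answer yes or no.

No

*every screenplay* sits inside the finite complement clause *that the lexicographer dismissed every screenplay*.
Finite CP is the ceiling for QR here, by assumption.
*every screenplay* > *several pianists* would require crossing that boundary, which is illicit.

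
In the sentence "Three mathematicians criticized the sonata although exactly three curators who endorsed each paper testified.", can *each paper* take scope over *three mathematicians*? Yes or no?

No

*each paper* sits inside the relative clause *who endorsed each paper*, which is itself inside the adjunct *although exactly three curators who endorsed each paper testified*.
Even if one barrier were somehow void, the other would still block QR.
*each paper* is confined to the island and cannot take scope over *three mathematicians*.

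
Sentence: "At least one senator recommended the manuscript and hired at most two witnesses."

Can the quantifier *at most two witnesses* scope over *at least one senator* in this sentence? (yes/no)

No

*at most two witnesses* sits inside one conjunct of the coordinate structure (*hired at most two witnesses*).
QR out of a conjunct would have to apply non-ATB, which the CSC forbids.
So *at most two witnesses* cannot raise to a position above *at least one senator*.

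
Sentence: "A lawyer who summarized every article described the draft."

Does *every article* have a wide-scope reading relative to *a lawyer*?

The DP *every article* is contained in the relative clause *who summarized every article*.
A relative clause is a scope island — quantifier raising cannot cross its boundary.
Hence only narrow scope for *every article* (under *a lawyer*) survives.
(Only the surface reading survives: one fixed lawyer with respect to all the relevant articles.)

No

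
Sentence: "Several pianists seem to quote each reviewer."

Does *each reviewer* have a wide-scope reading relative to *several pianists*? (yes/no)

Yes

Raising constructions are monoclausal for scope purposes; *each reviewer* is not separated from *several pianists* by any island.
Nothing blocks QR of the lower DP to a position above the higher one, so inverse scope is available.
Both orderings are possible: *several pianists* > *each reviewer* and *each reviewer* > *several pianists*.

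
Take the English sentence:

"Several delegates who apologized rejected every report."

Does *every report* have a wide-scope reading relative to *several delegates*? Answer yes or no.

Yes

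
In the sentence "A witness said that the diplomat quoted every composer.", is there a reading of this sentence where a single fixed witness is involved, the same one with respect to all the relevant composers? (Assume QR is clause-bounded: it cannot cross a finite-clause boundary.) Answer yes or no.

Yes

The described interpretation is the *a witness* > *every composer* scoping.
Surface scope (*a witness* > *every composer*) is always derivable; islands only block QR, not in-situ interpretation.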